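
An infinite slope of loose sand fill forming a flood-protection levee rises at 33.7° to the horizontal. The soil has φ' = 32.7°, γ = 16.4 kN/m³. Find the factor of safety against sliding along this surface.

For a dry cohesionless infinite slope the factor of safety is FS = tanφ' / tanβ.
FS = tan32.7° / tan33.7° = 0.6420 / 0.6669 = 0.963

FS = 0.96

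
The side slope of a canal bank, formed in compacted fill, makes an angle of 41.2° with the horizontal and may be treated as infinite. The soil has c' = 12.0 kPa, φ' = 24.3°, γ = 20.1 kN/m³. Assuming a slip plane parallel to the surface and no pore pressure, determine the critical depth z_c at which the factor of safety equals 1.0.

z_c = 2.49 m

Setting FS = 1.00 in FS = [c' + γz cos²β tanφ'] / [γz sinβ cosβ] and solving for z:
z = c' / [γ cosβ (FS·sinβ − cosβ·tanφ')]
  = 12.0 / [20.1·cos41.2°·(1.00·sin41.2° − cos41.2°·tan24.3°)]
  = 12.0 / [20.1·0.7524·(1.00·0.6587 − 0.7524·0.4515)]
  = 12.0 / 4.8238 = 2.488 m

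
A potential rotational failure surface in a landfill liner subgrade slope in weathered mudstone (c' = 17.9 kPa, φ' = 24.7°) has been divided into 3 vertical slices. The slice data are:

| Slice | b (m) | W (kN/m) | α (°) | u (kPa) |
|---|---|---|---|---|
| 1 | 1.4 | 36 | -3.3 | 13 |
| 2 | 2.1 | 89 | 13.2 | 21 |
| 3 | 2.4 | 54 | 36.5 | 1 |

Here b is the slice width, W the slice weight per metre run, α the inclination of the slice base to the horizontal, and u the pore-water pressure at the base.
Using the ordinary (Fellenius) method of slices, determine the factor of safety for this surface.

Ordinary method of slices: FS = Σ[c'·Δl_i + (W_i cosα_i − u_i·Δl_i)·tanφ'] / Σ W_i sinα_i, with Δl_i = b_i / cosα_i.
Slice 1: Δl = 1.4/cos(-3.3°) = 1.402 m; N'_1 = 36·cos(-3.3°) − 13·1.402 = 17.7; c'Δl = 25.10; W sinα = -2.1
Slice 2: Δl = 2.1/cos13.2° = 2.157 m; N'_2 = 89·cos13.2° − 21·2.157 = 41.4; c'Δl = 38.61; W sinα = 20.3
Slice 3: Δl = 2.4/cos36.5° = 2.986 m; N'_3 = 54·cos36.5° − 1·2.986 = 40.4; c'Δl = 53.44; W sinα = 32.1
Σc'Δl = 117.2 kN/m; ΣN' = 99.5 kN/m; ΣW sinα = 50.4 kN/m
Resisting = 117.2 + 99.5·tan24.7° = 117.2 + 45.8 = 162.9 kN/m
FS = 162.9 / 50.4 = 3.234

FS = 3.23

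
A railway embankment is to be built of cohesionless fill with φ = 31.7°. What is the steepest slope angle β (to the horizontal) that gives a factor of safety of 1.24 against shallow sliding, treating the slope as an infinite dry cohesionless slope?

β = 26.5°

For an infinite dry cohesionless slope FS = tanφ/tanβ, so tanβ = tanφ / FS.
tanβ = tan31.7° / 1.24 = 0.6176 / 1.24 = 0.4981
β = arctan(0.4981) = 26.48°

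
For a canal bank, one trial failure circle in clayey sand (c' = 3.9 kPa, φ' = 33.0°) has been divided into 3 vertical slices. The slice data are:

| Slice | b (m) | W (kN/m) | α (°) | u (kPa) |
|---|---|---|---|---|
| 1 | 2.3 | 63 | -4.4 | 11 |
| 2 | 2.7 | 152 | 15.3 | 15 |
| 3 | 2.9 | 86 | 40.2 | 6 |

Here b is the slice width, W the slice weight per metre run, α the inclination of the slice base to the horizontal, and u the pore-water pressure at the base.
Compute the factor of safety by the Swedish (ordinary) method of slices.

Ordinary method of slices: FS = Σ[c'·Δl_i + (W_i cosα_i − u_i·Δl_i)·tanφ'] / Σ W_i sinα_i, with Δl_i = b_i / cosα_i.
Slice 1: Δl = 2.3/cos(-4.4°) = 2.307 m; N'_1 = 63·cos(-4.4°) − 11·2.307 = 37.4; c'Δl = 9.00; W sinα = -4.8
Slice 2: Δl = 2.7/cos15.3° = 2.799 m; N'_2 = 152·cos15.3° − 15·2.799 = 104.6; c'Δl = 10.92; W sinα = 40.1
Slice 3: Δl = 2.9/cos40.2° = 3.797 m; N'_3 = 86·cos40.2° − 6·3.797 = 42.9; c'Δl = 14.81; W sinα = 55.5
Σc'Δl = 34.7 kN/m; ΣN' = 185.0 kN/m; ΣW sinα = 90.8 kN/m
Resisting = 34.7 + 185.0·tan33.0° = 34.7 + 120.1 = 154.8 kN/m
FS = 154.8 / 90.8 = 1.706

FS = 1.71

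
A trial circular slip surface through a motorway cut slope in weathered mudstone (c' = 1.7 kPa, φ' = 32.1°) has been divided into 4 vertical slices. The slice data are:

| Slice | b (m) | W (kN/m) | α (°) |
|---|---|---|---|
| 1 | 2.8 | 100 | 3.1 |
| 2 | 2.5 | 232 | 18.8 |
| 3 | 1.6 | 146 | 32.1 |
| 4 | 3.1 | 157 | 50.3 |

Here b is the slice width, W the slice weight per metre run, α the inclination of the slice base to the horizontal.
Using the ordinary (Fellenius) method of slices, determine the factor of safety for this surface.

FS = 1.30

Ordinary method of slices: FS = Σ[c'·Δl_i + (W_i cosα_i)·tanφ'] / Σ W_i sinα_i, with Δl_i = b_i / cosα_i.
Slice 1: Δl = 2.8/cos3.1° = 2.804 m; N'_1 = 100·cos3.1° = 99.9; c'Δl = 4.77; W sinα = 5.4
Slice 2: Δl = 2.5/cos18.8° = 2.641 m; N'_2 = 232·cos18.8° = 219.6; c'Δl = 4.49; W sinα = 74.8
Slice 3: Δl = 1.6/cos32.1° = 1.889 m; N'_3 = 146·cos32.1° = 123.7; c'Δl = 3.21; W sinα = 77.6
Slice 4: Δl = 3.1/cos50.3° = 4.853 m; N'_4 = 157·cos50.3° = 100.3; c'Δl = 8.25; W sinα = 120.8
Σc'Δl = 20.7 kN/m; ΣN' = 543.4 kN/m; ΣW sinα = 278.6 kN/m
Resisting = 20.7 + 543.4·tan32.1° = 20.7 + 340.9 = 361.6 kN/m
FS = 361.6 / 278.6 = 1.298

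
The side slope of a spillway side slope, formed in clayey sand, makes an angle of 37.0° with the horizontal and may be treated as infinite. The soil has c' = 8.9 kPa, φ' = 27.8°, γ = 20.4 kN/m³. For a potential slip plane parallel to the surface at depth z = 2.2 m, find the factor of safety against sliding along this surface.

FS = 1.11

For an infinite slope with a slip plane parallel to the surface (no pore pressure): FS = [c' + γz cos²β tanφ'] / [γz sinβ cosβ].
γz = 20.4·2.2 = 44.88 kN/m²
Numerator = 8.9 + 44.88·cos²37.0°·tan27.8° = 8.9 + 44.88·0.6378·0.5272 = 23.992 kPa
Denominator = 44.88·sin37.0°·cos37.0° = 44.88·0.6018·0.7986 = 21.571 kPa
FS = 23.992 / 21.571 = 1.112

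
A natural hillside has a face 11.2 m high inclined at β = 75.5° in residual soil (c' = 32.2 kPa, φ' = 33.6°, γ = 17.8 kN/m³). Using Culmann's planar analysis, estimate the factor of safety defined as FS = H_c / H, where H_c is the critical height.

FS = 2.04

H_c = (4c'/γ) · sinβ cosφ' / [1 − cos(β − φ')]
    = (4·32.2/17.8) · sin75.5°·cos33.6° / [1 − cos41.9°]
    = 7.236 · 0.8064 / 0.2557 = 22.82 m
FS = H_c / H = 22.82 / 11.2 = 2.038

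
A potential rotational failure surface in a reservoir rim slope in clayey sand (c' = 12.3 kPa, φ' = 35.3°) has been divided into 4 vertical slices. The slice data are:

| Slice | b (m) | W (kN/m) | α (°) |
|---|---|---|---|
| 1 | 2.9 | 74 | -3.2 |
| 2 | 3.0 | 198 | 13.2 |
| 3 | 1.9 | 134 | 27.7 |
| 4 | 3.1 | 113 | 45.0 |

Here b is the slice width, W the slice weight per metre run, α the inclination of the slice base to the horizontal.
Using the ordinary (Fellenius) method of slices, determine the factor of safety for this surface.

Ordinary method of slices: FS = Σ[c'·Δl_i + (W_i cosα_i)·tanφ'] / Σ W_i sinα_i, with Δl_i = b_i / cosα_i.
Slice 1: Δl = 2.9/cos(-3.2°) = 2.905 m; N'_1 = 74·cos(-3.2°) = 73.9; c'Δl = 35.73; W sinα = -4.1
Slice 2: Δl = 3.0/cos13.2° = 3.081 m; N'_2 = 198·cos13.2° = 192.8; c'Δl = 37.90; W sinα = 45.2
Slice 3: Δl = 1.9/cos27.7° = 2.146 m; N'_3 = 134·cos27.7° = 118.6; c'Δl = 26.40; W sinα = 62.3
Slice 4: Δl = 3.1/cos45.0° = 4.384 m; N'_4 = 113·cos45.0° = 79.9; c'Δl = 53.92; W sinα = 79.9
Σc'Δl = 153.9 kN/m; ΣN' = 465.2 kN/m; ΣW sinα = 183.3 kN/m
Resisting = 153.9 + 465.2·tan35.3° = 153.9 + 329.4 = 483.3 kN/m
FS = 483.3 / 183.3 = 2.637

FS = 2.64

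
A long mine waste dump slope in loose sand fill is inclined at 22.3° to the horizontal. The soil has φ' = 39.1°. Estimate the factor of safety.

For a dry cohesionless infinite slope the factor of safety is FS = tanφ' / tanβ.
FS = tan39.1° / tan22.3° = 0.8127 / 0.4101 = 1.982

FS = 1.98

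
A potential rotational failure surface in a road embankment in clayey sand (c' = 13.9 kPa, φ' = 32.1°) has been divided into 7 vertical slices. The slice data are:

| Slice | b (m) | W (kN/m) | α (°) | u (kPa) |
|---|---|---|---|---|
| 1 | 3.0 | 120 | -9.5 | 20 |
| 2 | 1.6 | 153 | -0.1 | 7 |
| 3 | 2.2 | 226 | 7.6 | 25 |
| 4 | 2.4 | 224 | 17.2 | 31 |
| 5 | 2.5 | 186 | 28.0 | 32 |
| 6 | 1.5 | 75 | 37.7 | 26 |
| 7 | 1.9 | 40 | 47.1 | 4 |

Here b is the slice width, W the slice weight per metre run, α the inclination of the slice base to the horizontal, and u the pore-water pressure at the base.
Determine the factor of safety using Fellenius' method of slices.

Ordinary method of slices: FS = Σ[c'·Δl_i + (W_i cosα_i − u_i·Δl_i)·tanφ'] / Σ W_i sinα_i, with Δl_i = b_i / cosα_i.
Slice 1: Δl = 3.0/cos(-9.5°) = 3.042 m; N'_1 = 120·cos(-9.5°) − 20·3.042 = 57.5; c'Δl = 42.28; W sinα = -19.8
Slice 2: Δl = 1.6/cos(-0.1°) = 1.600 m; N'_2 = 153·cos(-0.1°) − 7·1.600 = 141.8; c'Δl = 22.24; W sinα = -0.3
Slice 3: Δl = 2.2/cos7.6° = 2.219 m; N'_3 = 226·cos7.6° − 25·2.219 = 168.5; c'Δl = 30.85; W sinα = 29.9
Slice 4: Δl = 2.4/cos17.2° = 2.512 m; N'_4 = 224·cos17.2° − 31·2.512 = 136.1; c'Δl = 34.92; W sinα = 66.2
Slice 5: Δl = 2.5/cos28.0° = 2.831 m; N'_5 = 186·cos28.0° − 32·2.831 = 73.6; c'Δl = 39.36; W sinα = 87.3
Slice 6: Δl = 1.5/cos37.7° = 1.896 m; N'_6 = 75·cos37.7° − 26·1.896 = 10.1; c'Δl = 26.35; W sinα = 45.9
Slice 7: Δl = 1.9/cos47.1° = 2.791 m; N'_7 = 40·cos47.1° − 4·2.791 = 16.1; c'Δl = 38.80; W sinα = 29.3
Σc'Δl = 234.8 kN/m; ΣN' = 603.7 kN/m; ΣW sinα = 238.5 kN/m
Resisting = 234.8 + 603.7·tan32.1° = 234.8 + 378.7 = 613.5 kN/m
FS = 613.5 / 238.5 = 2.572

FS = 2.57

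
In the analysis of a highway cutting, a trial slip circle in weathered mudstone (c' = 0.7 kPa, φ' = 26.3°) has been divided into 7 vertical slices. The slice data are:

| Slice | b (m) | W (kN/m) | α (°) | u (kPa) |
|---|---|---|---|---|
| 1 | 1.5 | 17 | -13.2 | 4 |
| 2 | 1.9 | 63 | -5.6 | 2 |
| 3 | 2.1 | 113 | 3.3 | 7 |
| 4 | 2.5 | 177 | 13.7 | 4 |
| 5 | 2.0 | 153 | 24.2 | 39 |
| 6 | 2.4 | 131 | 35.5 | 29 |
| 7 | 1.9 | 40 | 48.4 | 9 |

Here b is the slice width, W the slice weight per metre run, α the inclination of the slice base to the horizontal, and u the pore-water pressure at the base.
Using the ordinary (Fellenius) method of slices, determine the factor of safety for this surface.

FS = 1.02

Ordinary method of slices: FS = Σ[c'·Δl_i + (W_i cosα_i − u_i·Δl_i)·tanφ'] / Σ W_i sinα_i, with Δl_i = b_i / cosα_i.
Slice 1: Δl = 1.5/cos(-13.2°) = 1.541 m; N'_1 = 17·cos(-13.2°) − 4·1.541 = 10.4; c'Δl = 1.08; W sinα = -3.9
Slice 2: Δl = 1.9/cos(-5.6°) = 1.909 m; N'_2 = 63·cos(-5.6°) − 2·1.909 = 58.9; c'Δl = 1.34; W sinα = -6.1
Slice 3: Δl = 2.1/cos3.3° = 2.103 m; N'_3 = 113·cos3.3° − 7·2.103 = 98.1; c'Δl = 1.47; W sinα = 6.5
Slice 4: Δl = 2.5/cos13.7° = 2.573 m; N'_4 = 177·cos13.7° − 4·2.573 = 161.7; c'Δl = 1.80; W sinα = 41.9
Slice 5: Δl = 2.0/cos24.2° = 2.193 m; N'_5 = 153·cos24.2° − 39·2.193 = 54.0; c'Δl = 1.53; W sinα = 62.7
Slice 6: Δl = 2.4/cos35.5° = 2.948 m; N'_6 = 131·cos35.5° − 29·2.948 = 21.2; c'Δl = 2.06; W sinα = 76.1
Slice 7: Δl = 1.9/cos48.4° = 2.862 m; N'_7 = 40·cos48.4° − 9·2.862 = 0.8; c'Δl = 2.00; W sinα = 29.9
Σc'Δl = 11.3 kN/m; ΣN' = 405.0 kN/m; ΣW sinα = 207.1 kN/m
Resisting = 11.3 + 405.0·tan26.3° = 11.3 + 200.2 = 211.5 kN/m
FS = 211.5 / 207.1 = 1.021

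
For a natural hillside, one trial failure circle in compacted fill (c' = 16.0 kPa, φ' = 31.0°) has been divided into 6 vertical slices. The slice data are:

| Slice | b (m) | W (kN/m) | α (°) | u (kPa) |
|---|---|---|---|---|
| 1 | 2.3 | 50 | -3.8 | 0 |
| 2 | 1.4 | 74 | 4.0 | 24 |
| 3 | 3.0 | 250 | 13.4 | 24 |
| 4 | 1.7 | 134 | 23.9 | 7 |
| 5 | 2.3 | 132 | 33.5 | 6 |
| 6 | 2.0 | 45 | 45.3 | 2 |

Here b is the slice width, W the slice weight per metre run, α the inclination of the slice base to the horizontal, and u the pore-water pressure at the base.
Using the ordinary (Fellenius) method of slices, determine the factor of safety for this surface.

Ordinary method of slices: FS = Σ[c'·Δl_i + (W_i cosα_i − u_i·Δl_i)·tanφ'] / Σ W_i sinα_i, with Δl_i = b_i / cosα_i.
Slice 1: Δl = 2.3/cos(-3.8°) = 2.305 m; N'_1 = 50·cos(-3.8°) − 0·2.305 = 49.9; c'Δl = 36.88; W sinα = -3.3
Slice 2: Δl = 1.4/cos4.0° = 1.403 m; N'_2 = 74·cos4.0° − 24·1.403 = 40.1; c'Δl = 22.45; W sinα = 5.2
Slice 3: Δl = 3.0/cos13.4° = 3.084 m; N'_3 = 250·cos13.4° − 24·3.084 = 169.2; c'Δl = 49.34; W sinα = 57.9
Slice 4: Δl = 1.7/cos23.9° = 1.859 m; N'_4 = 134·cos23.9° − 7·1.859 = 109.5; c'Δl = 29.75; W sinα = 54.3
Slice 5: Δl = 2.3/cos33.5° = 2.758 m; N'_5 = 132·cos33.5° − 6·2.758 = 93.5; c'Δl = 44.13; W sinα = 72.9
Slice 6: Δl = 2.0/cos45.3° = 2.843 m; N'_6 = 45·cos45.3° − 2·2.843 = 26.0; c'Δl = 45.49; W sinα = 32.0
Σc'Δl = 228.1 kN/m; ΣN' = 488.2 kN/m; ΣW sinα = 218.9 kN/m
Resisting = 228.1 + 488.2·tan31.0° = 228.1 + 293.3 = 521.4 kN/m
FS = 521.4 / 218.9 = 2.382

FS = 2.38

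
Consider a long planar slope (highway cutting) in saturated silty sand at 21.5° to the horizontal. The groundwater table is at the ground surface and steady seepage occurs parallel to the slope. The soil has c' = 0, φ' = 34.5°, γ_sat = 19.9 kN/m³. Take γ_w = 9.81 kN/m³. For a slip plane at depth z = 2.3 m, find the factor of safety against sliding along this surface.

FS = 0.88

With seepage parallel to the slope and the water table at the surface, the effective normal stress on the slip plane uses the buoyant unit weight γ' = γ_sat − γ_w while the driving shear stress uses γ_sat:
FS = [c' + γ' z cos²β tanφ'] / [γ_sat z sinβ cosβ]
(For c' = 0 this reduces to FS = (γ'/γ_sat)·tanφ'/tanβ.)
γ' = 19.9 − 9.81 = 10.09 kN/m³
Numerator = 0.0 + 10.09·2.3·cos²21.5°·tan34.5° = 0.0 + 10.09·2.3·0.8657·0.6873 = 13.807 kPa
Denominator = 19.9·2.3·sin21.5°·cos21.5° = 19.9·2.3·0.3665·0.9304 = 15.608 kPa
FS = 13.807 / 15.608 = 0.885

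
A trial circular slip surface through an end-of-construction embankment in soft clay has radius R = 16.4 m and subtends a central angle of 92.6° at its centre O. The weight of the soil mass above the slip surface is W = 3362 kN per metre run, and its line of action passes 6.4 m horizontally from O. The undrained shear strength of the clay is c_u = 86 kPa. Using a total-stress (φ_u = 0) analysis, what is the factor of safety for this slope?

Taking moments about the centre O, the resisting moment is provided by the undrained shear strength acting along the arc:
Arc length L_a = R·θ = 16.4·(92.6°·π/180) = 16.4·1.6162 = 26.51 m
M_R = c_u·L_a·R = 86·26.51·16.4 = 37383.0 kN·m/m
M_D = W·d = 3362·6.4 = 21516.8 kN·m/m
FS = M_R / M_D = 37383.0 / 21516.8 = 1.737

FS = 1.74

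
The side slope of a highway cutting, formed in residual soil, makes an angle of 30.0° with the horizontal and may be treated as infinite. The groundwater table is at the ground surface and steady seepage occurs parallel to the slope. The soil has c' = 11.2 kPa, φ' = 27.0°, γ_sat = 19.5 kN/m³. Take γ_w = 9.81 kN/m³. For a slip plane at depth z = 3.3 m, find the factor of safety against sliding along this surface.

With seepage parallel to the slope and the water table at the surface, the effective normal stress on the slip plane uses the buoyant unit weight γ' = γ_sat − γ_w while the driving shear stress uses γ_sat:
FS = [c' + γ' z cos²β tanφ'] / [γ_sat z sinβ cosβ]
γ' = 19.5 − 9.81 = 9.69 kN/m³
Numerator = 11.2 + 9.69·3.3·cos²30.0°·tan27.0° = 11.2 + 9.69·3.3·0.7500·0.5095 = 23.420 kPa
Denominator = 19.5·3.3·sin30.0°·cos30.0° = 19.5·3.3·0.5000·0.8660 = 27.864 kPa
FS = 23.420 / 27.864 = 0.840

FS = 0.84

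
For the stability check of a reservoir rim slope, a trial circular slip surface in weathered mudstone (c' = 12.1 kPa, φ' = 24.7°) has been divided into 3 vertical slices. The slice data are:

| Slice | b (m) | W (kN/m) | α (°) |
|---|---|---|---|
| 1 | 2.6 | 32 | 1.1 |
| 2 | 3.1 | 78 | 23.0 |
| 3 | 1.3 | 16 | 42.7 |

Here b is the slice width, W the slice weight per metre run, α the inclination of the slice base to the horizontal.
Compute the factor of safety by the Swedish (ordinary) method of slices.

Ordinary method of slices: FS = Σ[c'·Δl_i + (W_i cosα_i)·tanφ'] / Σ W_i sinα_i, with Δl_i = b_i / cosα_i.
Slice 1: Δl = 2.6/cos1.1° = 2.600 m; N'_1 = 32·cos1.1° = 32.0; c'Δl = 31.47; W sinα = 0.6
Slice 2: Δl = 3.1/cos23.0° = 3.368 m; N'_2 = 78·cos23.0° = 71.8; c'Δl = 40.75; W sinα = 30.5
Slice 3: Δl = 1.3/cos42.7° = 1.769 m; N'_3 = 16·cos42.7° = 11.8; c'Δl = 21.40; W sinα = 10.9
Σc'Δl = 93.6 kN/m; ΣN' = 115.6 kN/m; ΣW sinα = 41.9 kN/m
Resisting = 93.6 + 115.6·tan24.7° = 93.6 + 53.1 = 146.8 kN/m
FS = 146.8 / 41.9 = 3.499

FS = 3.50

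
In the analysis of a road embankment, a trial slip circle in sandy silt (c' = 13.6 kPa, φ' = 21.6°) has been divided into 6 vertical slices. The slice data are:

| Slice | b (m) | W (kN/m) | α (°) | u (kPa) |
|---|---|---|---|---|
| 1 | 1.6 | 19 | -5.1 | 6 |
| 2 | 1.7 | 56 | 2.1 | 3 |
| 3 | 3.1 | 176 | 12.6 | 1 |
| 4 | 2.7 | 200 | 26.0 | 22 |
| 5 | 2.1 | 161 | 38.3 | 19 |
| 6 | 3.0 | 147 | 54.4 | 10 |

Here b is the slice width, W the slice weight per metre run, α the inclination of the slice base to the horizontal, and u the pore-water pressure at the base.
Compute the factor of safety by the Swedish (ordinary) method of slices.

Ordinary method of slices: FS = Σ[c'·Δl_i + (W_i cosα_i − u_i·Δl_i)·tanφ'] / Σ W_i sinα_i, with Δl_i = b_i / cosα_i.
Slice 1: Δl = 1.6/cos(-5.1°) = 1.606 m; N'_1 = 19·cos(-5.1°) − 6·1.606 = 9.3; c'Δl = 21.85; W sinα = -1.7
Slice 2: Δl = 1.7/cos2.1° = 1.701 m; N'_2 = 56·cos2.1° − 3·1.701 = 50.9; c'Δl = 23.14; W sinα = 2.1
Slice 3: Δl = 3.1/cos12.6° = 3.177 m; N'_3 = 176·cos12.6° − 1·3.177 = 168.6; c'Δl = 43.20; W sinα = 38.4
Slice 4: Δl = 2.7/cos26.0° = 3.004 m; N'_4 = 200·cos26.0° − 22·3.004 = 113.7; c'Δl = 40.85; W sinα = 87.7
Slice 5: Δl = 2.1/cos38.3° = 2.676 m; N'_5 = 161·cos38.3° − 19·2.676 = 75.5; c'Δl = 36.39; W sinα = 99.8
Slice 6: Δl = 3.0/cos54.4° = 5.154 m; N'_6 = 147·cos54.4° − 10·5.154 = 34.0; c'Δl = 70.09; W sinα = 119.5
Σc'Δl = 235.5 kN/m; ΣN' = 451.9 kN/m; ΣW sinα = 345.7 kN/m
Resisting = 235.5 + 451.9·tan21.6° = 235.5 + 178.9 = 414.5 kN/m
FS = 414.5 / 345.7 = 1.199

FS = 1.20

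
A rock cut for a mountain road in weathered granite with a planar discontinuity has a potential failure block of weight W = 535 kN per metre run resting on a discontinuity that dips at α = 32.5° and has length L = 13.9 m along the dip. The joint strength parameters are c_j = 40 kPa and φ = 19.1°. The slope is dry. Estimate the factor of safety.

FS = 2.48

Resolving the block weight along and normal to the plane and applying the Mohr–Coulomb strength on the joint:
N' = W cosα = 535·cos32.5° = 451.2 kN/m
Driving force T = W sinα = 535·sin32.5° = 287.5 kN/m
Resisting force R = c_j·L + N'·tanφ = 40·13.9 + 451.2·tan19.1° = 556.0 + 156.2 = 712.2 kN/m
FS = R / T = 712.2 / 287.5 = 2.478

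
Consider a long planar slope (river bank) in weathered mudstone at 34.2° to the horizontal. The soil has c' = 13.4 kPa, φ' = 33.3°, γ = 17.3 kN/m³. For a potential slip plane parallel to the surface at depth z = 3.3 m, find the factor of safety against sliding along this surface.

For an infinite slope with a slip plane parallel to the surface (no pore pressure): FS = [c' + γz cos²β tanφ'] / [γz sinβ cosβ].
γz = 17.3·3.3 = 57.09 kN/m²
Numerator = 13.4 + 57.09·cos²34.2°·tan33.3° = 13.4 + 57.09·0.6841·0.6569 = 39.053 kPa
Denominator = 57.09·sin34.2°·cos34.2° = 57.09·0.5621·0.8271 = 26.540 kPa
FS = 39.053 / 26.540 = 1.471

FS = 1.47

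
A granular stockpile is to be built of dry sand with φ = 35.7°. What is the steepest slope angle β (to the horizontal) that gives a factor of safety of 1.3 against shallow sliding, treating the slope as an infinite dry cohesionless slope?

For an infinite dry cohesionless slope FS = tanφ/tanβ, so tanβ = tanφ / FS.
tanβ = tan35.7° / 1.3 = 0.7186 / 1.3 = 0.5527
β = arctan(0.5527) = 28.93°

β = 28.9°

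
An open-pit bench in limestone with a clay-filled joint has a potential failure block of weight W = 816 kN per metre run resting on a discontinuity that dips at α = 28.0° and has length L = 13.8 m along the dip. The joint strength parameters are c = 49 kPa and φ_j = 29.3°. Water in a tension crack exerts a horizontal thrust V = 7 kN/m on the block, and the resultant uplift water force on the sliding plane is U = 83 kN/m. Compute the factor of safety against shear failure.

FS = 2.65

Resolving the block weight along and normal to the plane and applying the Mohr–Coulomb strength on the joint:
N' = W cosα − U − V sinα = 816·cos28.0° − 83 − 7·sin28.0° = 634.2 kN/m
Driving force T = W sinα + V cosα = 816·sin28.0° + 7·cos28.0° = 389.3 kN/m
Resisting force R = c·L + N'·tanφ_j = 49·13.8 + 634.2·tan29.3° = 676.2 + 355.9 = 1032.1 kN/m
FS = R / T = 1032.1 / 389.3 = 2.651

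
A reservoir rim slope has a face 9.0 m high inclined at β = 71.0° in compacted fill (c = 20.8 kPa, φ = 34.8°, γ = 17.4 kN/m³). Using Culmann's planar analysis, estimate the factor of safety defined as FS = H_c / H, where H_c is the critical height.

H_c = (4c/γ) · sinβ cosφ / [1 − cos(β − φ)]
    = (4·20.8/17.4) · sin71.0°·cos34.8° / [1 − cos36.2°]
    = 4.782 · 0.7764 / 0.1930 = 19.23 m
FS = H_c / H = 19.23 / 9.0 = 2.137

FS = 2.14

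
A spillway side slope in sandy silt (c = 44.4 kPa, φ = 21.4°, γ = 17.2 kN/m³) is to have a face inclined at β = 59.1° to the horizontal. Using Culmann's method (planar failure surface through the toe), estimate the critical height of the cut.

Culmann's analysis gives the critical failure plane at α_cr = (β + φ)/2 = (59.1 + 21.4)/2 = 40.2°, and the critical height
H_c = (4c/γ) · sinβ cosφ / [1 − cos(β − φ)]
    = (4·44.4/17.2) · sin59.1°·cos21.4° / [1 − cos(37.7°)]
    = 10.326 · 0.8581·0.9311 / [1 − 0.7912]
    = 10.326 · 0.7989 / 0.2088
    = 39.51 m

H_c = 39.51 m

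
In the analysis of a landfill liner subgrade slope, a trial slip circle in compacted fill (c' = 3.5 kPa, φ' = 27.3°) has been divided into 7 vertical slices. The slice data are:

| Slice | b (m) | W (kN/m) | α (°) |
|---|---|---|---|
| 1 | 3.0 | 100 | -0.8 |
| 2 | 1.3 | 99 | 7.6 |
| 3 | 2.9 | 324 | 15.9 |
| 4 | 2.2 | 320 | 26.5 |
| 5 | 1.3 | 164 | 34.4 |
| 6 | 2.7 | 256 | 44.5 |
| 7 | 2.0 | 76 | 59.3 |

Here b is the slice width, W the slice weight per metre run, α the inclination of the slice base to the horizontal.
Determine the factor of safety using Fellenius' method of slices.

FS = 1.14

Ordinary method of slices: FS = Σ[c'·Δl_i + (W_i cosα_i)·tanφ'] / Σ W_i sinα_i, with Δl_i = b_i / cosα_i.
Slice 1: Δl = 3.0/cos(-0.8°) = 3.000 m; N'_1 = 100·cos(-0.8°) = 100.0; c'Δl = 10.50; W sinα = -1.4
Slice 2: Δl = 1.3/cos7.6° = 1.312 m; N'_2 = 99·cos7.6° = 98.1; c'Δl = 4.59; W sinα = 13.1
Slice 3: Δl = 2.9/cos15.9° = 3.015 m; N'_3 = 324·cos15.9° = 311.6; c'Δl = 10.55; W sinα = 88.8
Slice 4: Δl = 2.2/cos26.5° = 2.458 m; N'_4 = 320·cos26.5° = 286.4; c'Δl = 8.60; W sinα = 142.8
Slice 5: Δl = 1.3/cos34.4° = 1.576 m; N'_5 = 164·cos34.4° = 135.3; c'Δl = 5.51; W sinα = 92.7
Slice 6: Δl = 2.7/cos44.5° = 3.785 m; N'_6 = 256·cos44.5° = 182.6; c'Δl = 13.25; W sinα = 179.4
Slice 7: Δl = 2.0/cos59.3° = 3.917 m; N'_7 = 76·cos59.3° = 38.8; c'Δl = 13.71; W sinα = 65.3
Σc'Δl = 66.7 kN/m; ΣN' = 1152.8 kN/m; ΣW sinα = 580.7 kN/m
Resisting = 66.7 + 1152.8·tan27.3° = 66.7 + 595.0 = 661.7 kN/m
FS = 661.7 / 580.7 = 1.140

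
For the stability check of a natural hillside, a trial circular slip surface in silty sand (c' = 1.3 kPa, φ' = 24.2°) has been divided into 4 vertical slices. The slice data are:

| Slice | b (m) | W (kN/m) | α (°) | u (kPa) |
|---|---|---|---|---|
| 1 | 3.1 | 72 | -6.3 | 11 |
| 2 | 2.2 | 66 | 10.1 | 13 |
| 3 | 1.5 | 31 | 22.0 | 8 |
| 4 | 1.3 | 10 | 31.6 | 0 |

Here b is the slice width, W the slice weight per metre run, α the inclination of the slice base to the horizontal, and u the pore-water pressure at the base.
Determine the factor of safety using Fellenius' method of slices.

Ordinary method of slices: FS = Σ[c'·Δl_i + (W_i cosα_i − u_i·Δl_i)·tanφ'] / Σ W_i sinα_i, with Δl_i = b_i / cosα_i.
Slice 1: Δl = 3.1/cos(-6.3°) = 3.119 m; N'_1 = 72·cos(-6.3°) − 11·3.119 = 37.3; c'Δl = 4.05; W sinα = -7.9
Slice 2: Δl = 2.2/cos10.1° = 2.235 m; N'_2 = 66·cos10.1° − 13·2.235 = 35.9; c'Δl = 2.91; W sinα = 11.6
Slice 3: Δl = 1.5/cos22.0° = 1.618 m; N'_3 = 31·cos22.0° − 8·1.618 = 15.8; c'Δl = 2.10; W sinα = 11.6
Slice 4: Δl = 1.3/cos31.6° = 1.526 m; N'_4 = 10·cos31.6° − 0·1.526 = 8.5; c'Δl = 1.98; W sinα = 5.2
Σc'Δl = 11.0 kN/m; ΣN' = 97.5 kN/m; ΣW sinα = 20.5 kN/m
Resisting = 11.0 + 97.5·tan24.2° = 11.0 + 43.8 = 54.9 kN/m
FS = 54.9 / 20.5 = 2.673

FS = 2.67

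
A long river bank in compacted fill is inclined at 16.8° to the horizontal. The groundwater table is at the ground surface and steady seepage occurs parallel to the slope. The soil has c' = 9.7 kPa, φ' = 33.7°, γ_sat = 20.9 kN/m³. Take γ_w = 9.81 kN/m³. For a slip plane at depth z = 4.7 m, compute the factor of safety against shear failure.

With seepage parallel to the slope and the water table at the surface, the effective normal stress on the slip plane uses the buoyant unit weight γ' = γ_sat − γ_w while the driving shear stress uses γ_sat:
FS = [c' + γ' z cos²β tanφ'] / [γ_sat z sinβ cosβ]
γ' = 20.9 − 9.81 = 11.09 kN/m³
Numerator = 9.7 + 11.09·4.7·cos²16.8°·tan33.7° = 9.7 + 11.09·4.7·0.9165·0.6669 = 41.558 kPa
Denominator = 20.9·4.7·sin16.8°·cos16.8° = 20.9·4.7·0.2890·0.9573 = 27.180 kPa
FS = 41.558 / 27.180 = 1.529

FS = 1.53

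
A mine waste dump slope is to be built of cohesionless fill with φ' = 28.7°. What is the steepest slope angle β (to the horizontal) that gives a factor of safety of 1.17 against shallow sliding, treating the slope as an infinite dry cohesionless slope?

For an infinite dry cohesionless slope FS = tanφ'/tanβ, so tanβ = tanφ' / FS.
tanβ = tan28.7° / 1.17 = 0.5475 / 1.17 = 0.4679
β = arctan(0.4679) = 25.08°

β = 25.1°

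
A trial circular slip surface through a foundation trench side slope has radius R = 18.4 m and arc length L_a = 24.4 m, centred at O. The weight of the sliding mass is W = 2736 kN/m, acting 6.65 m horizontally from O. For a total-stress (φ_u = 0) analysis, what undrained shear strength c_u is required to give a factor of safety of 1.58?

FS = c_u·L_a·R / (W·d), so c_u = FS·W·d / (L_a·R).
c_u = 1.58·2736·6.65 / (24.40·18.4) = 28747.2 / 448.96 = 64.03 kPa

c_u = 64.0 kPa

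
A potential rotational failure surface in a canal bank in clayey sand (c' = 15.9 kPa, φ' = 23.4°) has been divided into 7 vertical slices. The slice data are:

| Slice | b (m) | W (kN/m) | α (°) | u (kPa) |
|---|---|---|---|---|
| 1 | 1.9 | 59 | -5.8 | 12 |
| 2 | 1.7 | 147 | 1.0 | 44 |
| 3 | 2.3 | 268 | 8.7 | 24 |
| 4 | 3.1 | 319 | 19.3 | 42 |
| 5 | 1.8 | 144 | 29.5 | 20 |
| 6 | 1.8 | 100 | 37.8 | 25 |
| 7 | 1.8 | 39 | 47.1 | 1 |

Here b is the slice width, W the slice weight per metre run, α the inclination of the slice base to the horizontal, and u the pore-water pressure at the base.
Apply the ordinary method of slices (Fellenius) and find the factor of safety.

FS = 1.72

Ordinary method of slices: FS = Σ[c'·Δl_i + (W_i cosα_i − u_i·Δl_i)·tanφ'] / Σ W_i sinα_i, with Δl_i = b_i / cosα_i.
Slice 1: Δl = 1.9/cos(-5.8°) = 1.910 m; N'_1 = 59·cos(-5.8°) − 12·1.910 = 35.8; c'Δl = 30.37; W sinα = -6.0
Slice 2: Δl = 1.7/cos1.0° = 1.700 m; N'_2 = 147·cos1.0° − 44·1.700 = 72.2; c'Δl = 27.03; W sinα = 2.6
Slice 3: Δl = 2.3/cos8.7° = 2.327 m; N'_3 = 268·cos8.7° − 24·2.327 = 209.1; c'Δl = 37.00; W sinα = 40.5
Slice 4: Δl = 3.1/cos19.3° = 3.285 m; N'_4 = 319·cos19.3° − 42·3.285 = 163.1; c'Δl = 52.22; W sinα = 105.4
Slice 5: Δl = 1.8/cos29.5° = 2.068 m; N'_5 = 144·cos29.5° − 20·2.068 = 84.0; c'Δl = 32.88; W sinα = 70.9
Slice 6: Δl = 1.8/cos37.8° = 2.278 m; N'_6 = 100·cos37.8° − 25·2.278 = 22.1; c'Δl = 36.22; W sinα = 61.3
Slice 7: Δl = 1.8/cos47.1° = 2.644 m; N'_7 = 39·cos47.1° − 1·2.644 = 23.9; c'Δl = 42.04; W sinα = 28.6
Σc'Δl = 257.8 kN/m; ΣN' = 610.1 kN/m; ΣW sinα = 303.3 kN/m
Resisting = 257.8 + 610.1·tan23.4° = 257.8 + 264.0 = 521.8 kN/m
FS = 521.8 / 303.3 = 1.720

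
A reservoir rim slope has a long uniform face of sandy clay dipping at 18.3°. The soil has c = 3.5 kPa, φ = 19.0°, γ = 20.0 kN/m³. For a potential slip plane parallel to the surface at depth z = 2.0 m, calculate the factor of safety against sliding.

For an infinite slope with a slip plane parallel to the surface (no pore pressure): FS = [c + γz cos²β tanφ] / [γz sinβ cosβ].
γz = 20.0·2.0 = 40.00 kN/m²
Numerator = 3.5 + 40.00·cos²18.3°·tan19.0° = 3.5 + 40.00·0.9014·0.3443 = 15.915 kPa
Denominator = 40.00·sin18.3°·cos18.3° = 40.00·0.3140·0.9494 = 11.924 kPa
FS = 15.915 / 11.924 = 1.335

FS = 1.33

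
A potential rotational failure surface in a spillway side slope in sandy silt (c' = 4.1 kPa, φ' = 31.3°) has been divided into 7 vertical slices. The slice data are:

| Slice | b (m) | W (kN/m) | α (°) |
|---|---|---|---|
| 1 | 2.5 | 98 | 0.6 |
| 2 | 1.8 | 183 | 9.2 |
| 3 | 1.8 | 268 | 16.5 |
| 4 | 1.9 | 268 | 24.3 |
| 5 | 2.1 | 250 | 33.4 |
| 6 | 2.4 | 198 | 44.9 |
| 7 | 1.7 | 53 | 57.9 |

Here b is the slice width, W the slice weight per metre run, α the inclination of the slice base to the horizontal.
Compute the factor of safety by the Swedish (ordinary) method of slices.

FS = 1.44

Ordinary method of slices: FS = Σ[c'·Δl_i + (W_i cosα_i)·tanφ'] / Σ W_i sinα_i, with Δl_i = b_i / cosα_i.
Slice 1: Δl = 2.5/cos0.6° = 2.500 m; N'_1 = 98·cos0.6° = 98.0; c'Δl = 10.25; W sinα = 1.0
Slice 2: Δl = 1.8/cos9.2° = 1.823 m; N'_2 = 183·cos9.2° = 180.6; c'Δl = 7.48; W sinα = 29.3
Slice 3: Δl = 1.8/cos16.5° = 1.877 m; N'_3 = 268·cos16.5° = 257.0; c'Δl = 7.70; W sinα = 76.1
Slice 4: Δl = 1.9/cos24.3° = 2.085 m; N'_4 = 268·cos24.3° = 244.3; c'Δl = 8.55; W sinα = 110.3
Slice 5: Δl = 2.1/cos33.4° = 2.515 m; N'_5 = 250·cos33.4° = 208.7; c'Δl = 10.31; W sinα = 137.6
Slice 6: Δl = 2.4/cos44.9° = 3.388 m; N'_6 = 198·cos44.9° = 140.3; c'Δl = 13.89; W sinα = 139.8
Slice 7: Δl = 1.7/cos57.9° = 3.199 m; N'_7 = 53·cos57.9° = 28.2; c'Δl = 13.12; W sinα = 44.9
Σc'Δl = 71.3 kN/m; ΣN' = 1157.0 kN/m; ΣW sinα = 539.0 kN/m
Resisting = 71.3 + 1157.0·tan31.3° = 71.3 + 703.5 = 774.8 kN/m
FS = 774.8 / 539.0 = 1.437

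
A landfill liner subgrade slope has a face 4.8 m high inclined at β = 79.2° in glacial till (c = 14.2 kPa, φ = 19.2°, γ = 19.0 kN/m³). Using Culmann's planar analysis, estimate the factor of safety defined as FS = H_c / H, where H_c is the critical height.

FS = 1.16

H_c = (4c/γ) · sinβ cosφ / [1 − cos(β − φ)]
    = (4·14.2/19.0) · sin79.2°·cos19.2° / [1 − cos60.0°]
    = 2.989 · 0.9276 / 0.5000 = 5.55 m
FS = H_c / H = 5.55 / 4.8 = 1.155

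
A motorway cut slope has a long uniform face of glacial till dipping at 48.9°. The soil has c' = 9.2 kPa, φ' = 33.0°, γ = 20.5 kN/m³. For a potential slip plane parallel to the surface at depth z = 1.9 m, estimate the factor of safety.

FS = 1.04

For an infinite slope with a slip plane parallel to the surface (no pore pressure): FS = [c' + γz cos²β tanφ'] / [γz sinβ cosβ].
γz = 20.5·1.9 = 38.95 kN/m²
Numerator = 9.2 + 38.95·cos²48.9°·tan33.0° = 9.2 + 38.95·0.4321·0.6494 = 20.131 kPa
Denominator = 38.95·sin48.9°·cos48.9° = 38.95·0.7536·0.6574 = 19.295 kPa
FS = 20.131 / 19.295 = 1.043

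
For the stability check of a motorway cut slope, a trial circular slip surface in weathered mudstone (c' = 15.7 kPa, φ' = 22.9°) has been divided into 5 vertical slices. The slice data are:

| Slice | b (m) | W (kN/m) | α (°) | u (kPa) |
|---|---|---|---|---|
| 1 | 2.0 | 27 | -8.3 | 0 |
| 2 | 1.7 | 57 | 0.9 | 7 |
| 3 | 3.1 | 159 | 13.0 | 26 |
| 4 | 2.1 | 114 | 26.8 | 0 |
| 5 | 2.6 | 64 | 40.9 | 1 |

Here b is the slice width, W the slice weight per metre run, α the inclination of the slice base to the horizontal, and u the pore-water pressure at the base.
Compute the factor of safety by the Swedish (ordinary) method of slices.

Ordinary method of slices: FS = Σ[c'·Δl_i + (W_i cosα_i − u_i·Δl_i)·tanφ'] / Σ W_i sinα_i, with Δl_i = b_i / cosα_i.
Slice 1: Δl = 2.0/cos(-8.3°) = 2.021 m; N'_1 = 27·cos(-8.3°) − 0·2.021 = 26.7; c'Δl = 31.73; W sinα = -3.9
Slice 2: Δl = 1.7/cos0.9° = 1.700 m; N'_2 = 57·cos0.9° − 7·1.700 = 45.1; c'Δl = 26.69; W sinα = 0.9
Slice 3: Δl = 3.1/cos13.0° = 3.182 m; N'_3 = 159·cos13.0° − 26·3.182 = 72.2; c'Δl = 49.95; W sinα = 35.8
Slice 4: Δl = 2.1/cos26.8° = 2.353 m; N'_4 = 114·cos26.8° − 0·2.353 = 101.8; c'Δl = 36.94; W sinα = 51.4
Slice 5: Δl = 2.6/cos40.9° = 3.440 m; N'_5 = 64·cos40.9° − 1·3.440 = 44.9; c'Δl = 54.01; W sinα = 41.9
Σc'Δl = 199.3 kN/m; ΣN' = 290.7 kN/m; ΣW sinα = 126.1 kN/m
Resisting = 199.3 + 290.7·tan22.9° = 199.3 + 122.8 = 322.1 kN/m
FS = 322.1 / 126.1 = 2.555

FS = 2.56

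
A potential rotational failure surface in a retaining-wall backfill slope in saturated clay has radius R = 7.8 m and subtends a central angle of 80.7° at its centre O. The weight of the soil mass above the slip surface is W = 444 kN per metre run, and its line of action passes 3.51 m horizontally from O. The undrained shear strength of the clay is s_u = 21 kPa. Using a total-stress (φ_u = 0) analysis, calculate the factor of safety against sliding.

Taking moments about the centre O, the resisting moment is provided by the undrained shear strength acting along the arc:
Arc length L_a = R·θ = 7.8·(80.7°·π/180) = 7.8·1.4085 = 10.99 m
M_R = s_u·L_a·R = 21·10.99·7.8 = 1799.5 kN·m/m
M_D = W·d = 444·3.51 = 1558.4 kN·m/m
FS = M_R / M_D = 1799.5 / 1558.4 = 1.155

FS = 1.15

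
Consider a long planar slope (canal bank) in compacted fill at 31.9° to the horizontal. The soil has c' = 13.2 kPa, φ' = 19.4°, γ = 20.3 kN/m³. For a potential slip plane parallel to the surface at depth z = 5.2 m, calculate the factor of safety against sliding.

FS = 0.84

For an infinite slope with a slip plane parallel to the surface (no pore pressure): FS = [c' + γz cos²β tanφ'] / [γz sinβ cosβ].
γz = 20.3·5.2 = 105.56 kN/m²
Numerator = 13.2 + 105.56·cos²31.9°·tan19.4° = 13.2 + 105.56·0.7208·0.3522 = 39.993 kPa
Denominator = 105.56·sin31.9°·cos31.9° = 105.56·0.5284·0.8490 = 47.357 kPa
FS = 39.993 / 47.357 = 0.844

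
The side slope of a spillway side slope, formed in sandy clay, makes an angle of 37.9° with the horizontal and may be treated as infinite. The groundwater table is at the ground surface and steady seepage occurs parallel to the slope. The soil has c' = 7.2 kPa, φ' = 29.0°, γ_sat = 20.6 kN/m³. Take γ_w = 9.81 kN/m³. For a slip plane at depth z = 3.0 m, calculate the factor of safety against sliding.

FS = 0.61

With seepage parallel to the slope and the water table at the surface, the effective normal stress on the slip plane uses the buoyant unit weight γ' = γ_sat − γ_w while the driving shear stress uses γ_sat:
FS = [c' + γ' z cos²β tanφ'] / [γ_sat z sinβ cosβ]
γ' = 20.6 − 9.81 = 10.79 kN/m³
Numerator = 7.2 + 10.79·3.0·cos²37.9°·tan29.0° = 7.2 + 10.79·3.0·0.6227·0.5543 = 18.372 kPa
Denominator = 20.6·3.0·sin37.9°·cos37.9° = 20.6·3.0·0.6143·0.7891 = 29.956 kPa
FS = 18.372 / 29.956 = 0.613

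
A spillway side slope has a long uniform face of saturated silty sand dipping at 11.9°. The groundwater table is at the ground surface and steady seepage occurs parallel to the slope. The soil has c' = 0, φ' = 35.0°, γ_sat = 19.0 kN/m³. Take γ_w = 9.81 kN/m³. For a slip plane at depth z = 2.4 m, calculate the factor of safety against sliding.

FS = 1.61

With seepage parallel to the slope and the water table at the surface, the effective normal stress on the slip plane uses the buoyant unit weight γ' = γ_sat − γ_w while the driving shear stress uses γ_sat:
FS = [c' + γ' z cos²β tanφ'] / [γ_sat z sinβ cosβ]
(For c' = 0 this reduces to FS = (γ'/γ_sat)·tanφ'/tanβ.)
γ' = 19.0 − 9.81 = 9.19 kN/m³
Numerator = 0.0 + 9.19·2.4·cos²11.9°·tan35.0° = 0.0 + 9.19·2.4·0.9575·0.7002 = 14.787 kPa
Denominator = 19.0·2.4·sin11.9°·cos11.9° = 19.0·2.4·0.2062·0.9785 = 9.201 kPa
FS = 14.787 / 9.201 = 1.607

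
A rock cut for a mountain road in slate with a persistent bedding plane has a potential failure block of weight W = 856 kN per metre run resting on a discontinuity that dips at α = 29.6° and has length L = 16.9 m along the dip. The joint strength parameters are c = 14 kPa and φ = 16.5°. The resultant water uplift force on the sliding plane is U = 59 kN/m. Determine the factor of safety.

FS = 1.04

Resolving the block weight along and normal to the plane and applying the Mohr–Coulomb strength on the joint:
N' = W cosα − U = 856·cos29.6° − 59 = 685.3 kN/m
Driving force T = W sinα = 856·sin29.6° = 422.8 kN/m
Resisting force R = c·L + N'·tanφ = 14·16.9 + 685.3·tan16.5° = 236.6 + 203.0 = 439.6 kN/m
FS = R / T = 439.6 / 422.8 = 1.040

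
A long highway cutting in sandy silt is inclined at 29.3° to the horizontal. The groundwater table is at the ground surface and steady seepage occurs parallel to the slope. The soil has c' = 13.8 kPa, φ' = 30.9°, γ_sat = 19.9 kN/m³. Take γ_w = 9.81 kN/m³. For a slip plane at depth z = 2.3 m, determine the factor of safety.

FS = 1.25

With seepage parallel to the slope and the water table at the surface, the effective normal stress on the slip plane uses the buoyant unit weight γ' = γ_sat − γ_w while the driving shear stress uses γ_sat:
FS = [c' + γ' z cos²β tanφ'] / [γ_sat z sinβ cosβ]
γ' = 19.9 − 9.81 = 10.09 kN/m³
Numerator = 13.8 + 10.09·2.3·cos²29.3°·tan30.9° = 13.8 + 10.09·2.3·0.7605·0.5985 = 24.363 kPa
Denominator = 19.9·2.3·sin29.3°·cos29.3° = 19.9·2.3·0.4894·0.8721 = 19.534 kPa
FS = 24.363 / 19.534 = 1.247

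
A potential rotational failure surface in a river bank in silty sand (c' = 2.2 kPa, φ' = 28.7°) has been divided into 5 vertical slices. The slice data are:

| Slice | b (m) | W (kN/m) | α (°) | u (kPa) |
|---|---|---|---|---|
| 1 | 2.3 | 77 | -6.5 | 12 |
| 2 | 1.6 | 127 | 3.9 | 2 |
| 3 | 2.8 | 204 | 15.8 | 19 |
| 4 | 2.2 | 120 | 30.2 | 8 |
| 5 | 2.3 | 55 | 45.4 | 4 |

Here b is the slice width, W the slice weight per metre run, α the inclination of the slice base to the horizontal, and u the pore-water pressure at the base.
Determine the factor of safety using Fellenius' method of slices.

Ordinary method of slices: FS = Σ[c'·Δl_i + (W_i cosα_i − u_i·Δl_i)·tanφ'] / Σ W_i sinα_i, with Δl_i = b_i / cosα_i.
Slice 1: Δl = 2.3/cos(-6.5°) = 2.315 m; N'_1 = 77·cos(-6.5°) − 12·2.315 = 48.7; c'Δl = 5.09; W sinα = -8.7
Slice 2: Δl = 1.6/cos3.9° = 1.604 m; N'_2 = 127·cos3.9° − 2·1.604 = 123.5; c'Δl = 3.53; W sinα = 8.6
Slice 3: Δl = 2.8/cos15.8° = 2.910 m; N'_3 = 204·cos15.8° − 19·2.910 = 141.0; c'Δl = 6.40; W sinα = 55.5
Slice 4: Δl = 2.2/cos30.2° = 2.545 m; N'_4 = 120·cos30.2° − 8·2.545 = 83.3; c'Δl = 5.60; W sinα = 60.4
Slice 5: Δl = 2.3/cos45.4° = 3.276 m; N'_5 = 55·cos45.4° − 4·3.276 = 25.5; c'Δl = 7.21; W sinα = 39.2
Σc'Δl = 27.8 kN/m; ΣN' = 422.1 kN/m; ΣW sinα = 155.0 kN/m
Resisting = 27.8 + 422.1·tan28.7° = 27.8 + 231.1 = 258.9 kN/m
FS = 258.9 / 155.0 = 1.671

FS = 1.67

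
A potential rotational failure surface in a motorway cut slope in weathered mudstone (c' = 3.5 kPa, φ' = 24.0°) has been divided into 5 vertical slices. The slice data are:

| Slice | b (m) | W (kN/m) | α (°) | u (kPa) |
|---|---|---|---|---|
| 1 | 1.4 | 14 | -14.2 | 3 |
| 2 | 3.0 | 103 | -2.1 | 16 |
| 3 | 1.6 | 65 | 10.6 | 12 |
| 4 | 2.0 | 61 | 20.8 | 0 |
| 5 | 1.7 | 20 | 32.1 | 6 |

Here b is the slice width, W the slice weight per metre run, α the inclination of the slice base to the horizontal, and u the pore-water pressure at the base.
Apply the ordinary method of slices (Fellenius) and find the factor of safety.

Ordinary method of slices: FS = Σ[c'·Δl_i + (W_i cosα_i − u_i·Δl_i)·tanφ'] / Σ W_i sinα_i, with Δl_i = b_i / cosα_i.
Slice 1: Δl = 1.4/cos(-14.2°) = 1.444 m; N'_1 = 14·cos(-14.2°) − 3·1.444 = 9.2; c'Δl = 5.05; W sinα = -3.4
Slice 2: Δl = 3.0/cos(-2.1°) = 3.002 m; N'_2 = 103·cos(-2.1°) − 16·3.002 = 54.9; c'Δl = 10.51; W sinα = -3.8
Slice 3: Δl = 1.6/cos10.6° = 1.628 m; N'_3 = 65·cos10.6° − 12·1.628 = 44.4; c'Δl = 5.70; W sinα = 12.0
Slice 4: Δl = 2.0/cos20.8° = 2.139 m; N'_4 = 61·cos20.8° − 0·2.139 = 57.0; c'Δl = 7.49; W sinα = 21.7
Slice 5: Δl = 1.7/cos32.1° = 2.007 m; N'_5 = 20·cos32.1° − 6·2.007 = 4.9; c'Δl = 7.02; W sinα = 10.6
Σc'Δl = 35.8 kN/m; ΣN' = 170.4 kN/m; ΣW sinα = 37.0 kN/m
Resisting = 35.8 + 170.4·tan24.0° = 35.8 + 75.9 = 111.6 kN/m
FS = 111.6 / 37.0 = 3.014

FS = 3.01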